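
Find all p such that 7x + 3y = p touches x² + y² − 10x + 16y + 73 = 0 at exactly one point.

The line touches the circle iff its distance from (5, −8) is 4:
|7·5 + 3·(−8) − p| / √58 = 4
|p − (11)| = 4√58.

p = 11 ± 4√58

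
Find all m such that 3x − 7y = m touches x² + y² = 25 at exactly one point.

The line touches the circle iff its distance from (0, 0) is 5:
|3·0 − 7·0 − m| / √58 = 5
|m| = 5√58.

m = ±5√58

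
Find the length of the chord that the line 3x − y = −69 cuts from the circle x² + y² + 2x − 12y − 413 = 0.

Centre (−1, 6), r² = 450. Perpendicular distance d from centre to line = |60| / √10 = 60/√10.
Half the chord is √(r² − d²) = √(90), so the full chord is 6√10.

6√10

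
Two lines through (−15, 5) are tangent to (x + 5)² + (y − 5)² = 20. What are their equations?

A line y − (5) = m(x − (−15)) is tangent when its distance from (−5, 5) is 2√5:
(10m − (0))² = 20(m² + 1)
4m² − 1 = 0, so m = 1/2 or m = −1/2.
With m = 1/2: x − 2y = −25. With m = −1/2: x + 2y = −5.

x − 2y = −25 and x + 2y = −5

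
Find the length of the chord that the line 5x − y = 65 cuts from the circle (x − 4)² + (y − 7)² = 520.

8√26

Express y = 5x − 65 and substitute into the circle:
26x² − 728x + 4680 = 0  ⟹  x² − 28x + 180 = 0
x = 18 or x = 10, giving (18, 25) and (10, −15).
Chord length = distance between (18, 25) and (10, −15) = √1664 = 8√26.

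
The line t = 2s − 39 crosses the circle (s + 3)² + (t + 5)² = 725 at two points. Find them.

Substitute t = 2s − 39:
5s² − 130s + 440 = 0  ⟹  s² − 26s + 88 = 0
s = 22 or s = 4, giving (22, 5) and (4, −31).

(4, −31) and (22, 5)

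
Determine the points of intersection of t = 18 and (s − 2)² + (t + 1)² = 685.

From the line, t = 18. Substituting:
s² − 4s − 320 = 0
s = 20 or s = −16, giving (20, 18) and (−16, 18).

(−16, 18) and (20, 18)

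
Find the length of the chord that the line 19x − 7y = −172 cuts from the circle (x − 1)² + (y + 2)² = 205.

√410

Express y = (172 + 19x)/7 and substitute into the circle:
410x² + 6970x + 24600 = 0  ⟹  x² + 17x + 60 = 0
x = −5 or x = −12, giving (−5, 11) and (−12, −8).
Chord length = distance between (−5, 11) and (−12, −8) = √410 = √410.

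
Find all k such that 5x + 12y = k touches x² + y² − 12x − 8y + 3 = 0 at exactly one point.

The line touches the circle iff its distance from (6, 4) is 7:
|5·6 + 12·4 − k| / √169 = 7
|k − (78)| = 7·13, so k = 169 or k = −13.

k = −13 or k = 169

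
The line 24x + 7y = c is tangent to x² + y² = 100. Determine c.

c = −250 or c = 250

Tangency holds when the distance from the centre (0, 0) to the line equals the radius 10:
|24·0 + 7·0 − c| / √625 = 10
|c| = 10·25, so c = 250 or c = −250.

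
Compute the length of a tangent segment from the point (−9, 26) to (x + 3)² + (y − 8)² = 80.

Centre (−3, 8), r² = 80. |PO|² = (−6)² + (18)² = 360.
By the tangent–radius right angle, tangent length = √(|PO|² − r²) = √280 = 2√70.

2√70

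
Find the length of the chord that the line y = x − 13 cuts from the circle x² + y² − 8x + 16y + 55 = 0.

7√2

The distance from (4, −8) to the line is 1/√2, and r² = 25.
Chord = 2√(r² − d²) = 2·√(49/2) = 7√2.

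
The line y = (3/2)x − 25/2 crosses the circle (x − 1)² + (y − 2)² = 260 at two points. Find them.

(−1, −14) and (15, 10)

Substitute y = (−25 + 3x)/2:
13x² − 182x − 195 = 0  ⟹  x² − 14x − 15 = 0
x = 15 or x = −1, giving (15, 10) and (−1, −14).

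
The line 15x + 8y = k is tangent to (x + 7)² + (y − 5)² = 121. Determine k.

k = −252 or k = 122

For a tangent, require d(centre, line) = r = 11.
|15·(−7) + 8·5 − k| / √289 = 11
|k − (−65)| = 11·17, so k = 122 or k = −252.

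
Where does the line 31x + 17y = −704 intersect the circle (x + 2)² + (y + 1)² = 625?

(−26, 6) and (−9, −25)

Substitute y = (−704 − 31x)/17:
1250x² + 43750x + 292500 = 0  ⟹  x² + 35x + 234 = 0
x = −9 or x = −26, giving (−9, −25) and (−26, 6).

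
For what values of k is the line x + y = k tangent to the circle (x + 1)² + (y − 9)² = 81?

For a tangent, require d(centre, line) = r = 9.
|1·(−1) + 1·9 − k| / √2 = 9
|k − (8)| = 9√2.

k = 8 ± 9√2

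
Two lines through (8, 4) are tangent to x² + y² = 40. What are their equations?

Let a tangent through (8, 4) have slope m. Its distance from (0, 0) must equal 2√10:
[m·(−8) − (−4)]² = 40(m² + 1)
3m² − 8m − 3 = 0, so m = −1/3 or m = 3.
Through (8, 4) these give x + 3y = 20 and 3x − y = 20.

x + 3y = 20 and 3x − y = 20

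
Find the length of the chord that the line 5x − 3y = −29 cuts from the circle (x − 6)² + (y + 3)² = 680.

8√34

Express y = (29 + 5x)/3 and substitute into the circle:
34x² + 272x − 4352 = 0  ⟹  x² + 8x − 128 = 0
x = 8 or x = −16, giving (8, 23) and (−16, −17).
Chord length = distance between (8, 23) and (−16, −17) = √2176 = 8√34.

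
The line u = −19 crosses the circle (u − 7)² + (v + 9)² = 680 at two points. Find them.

(−19, −11) and (−19, −7)

The line gives u = −19. Substituting into the circle:
v² + 18v + 77 = 0
v = −7 or v = −11, giving (−19, −7) and (−19, −11).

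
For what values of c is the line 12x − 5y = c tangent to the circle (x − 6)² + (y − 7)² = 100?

For a tangent, require d(centre, line) = r = 10.
|12·6 − 5·7 − c| / √169 = 10
|c − (37)| = 10·13, so c = 167 or c = −93.

c = −93 or c = 167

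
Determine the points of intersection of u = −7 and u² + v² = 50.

The line gives u = −7. Substituting into the circle:
v² − 1 = 0
v = 1 or v = −1, giving (−7, 1) and (−7, −1).

(−7, −1) and (−7, 1)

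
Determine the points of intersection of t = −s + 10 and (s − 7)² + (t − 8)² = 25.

(2, 8) and (7, 3)

From the line, t = −s + 10. Substituting:
2s² − 18s + 28 = 0  ⟹  s² − 9s + 14 = 0
s = 7 or s = 2, giving (7, 3) and (2, 8).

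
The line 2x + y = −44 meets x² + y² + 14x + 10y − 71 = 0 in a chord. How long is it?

Substitute y = −2x − 44:
5x² + 170x + 1425 = 0  ⟹  x² + 34x + 285 = 0
x = −15 or x = −19, giving (−15, −14) and (−19, −6).
|(−15, −14) − (−19, −6)| = √((4)² + (−8)²) = 4√5.

4√5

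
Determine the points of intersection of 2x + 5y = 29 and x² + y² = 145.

Express y = (29 − 2x)/5 and substitute into the circle:
29x² − 116x − 2784 = 0  ⟹  x² − 4x − 96 = 0
x = 12 or x = −8, giving (12, 1) and (−8, 9).

(−8, 9) and (12, 1)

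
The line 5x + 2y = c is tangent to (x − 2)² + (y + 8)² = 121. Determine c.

c = −6 ± 11√29

For a tangent, require d(centre, line) = r = 11.
|5·2 + 2·(−8) − c| / √29 = 11
|c − (−6)| = 11√29.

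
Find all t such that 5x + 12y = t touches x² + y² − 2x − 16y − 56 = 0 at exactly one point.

The line touches the circle iff its distance from (1, 8) is 11:
|5·1 + 12·8 − t| / √169 = 11
|t − (101)| = 11·13, so t = 244 or t = −42.

t = −42 or t = 244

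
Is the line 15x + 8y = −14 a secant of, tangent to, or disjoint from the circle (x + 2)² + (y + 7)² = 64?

d² = (15·(−2) + 8·(−7) − (−14))²/289 = 5184/289; r² = 64.
Since d² < r², the line cuts the circle twice.

secant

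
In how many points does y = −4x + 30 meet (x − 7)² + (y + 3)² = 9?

2

Substituting the line into the circle gives 17x² − 278x + 1129 = 0.
Discriminant = (−278)² − 4·17·(1129) = 512 > 0.
Two real roots: the line is a secant.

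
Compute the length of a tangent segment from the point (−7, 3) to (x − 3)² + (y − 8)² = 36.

Centre (3, 8), r² = 36. |PO|² = (−10)² + (−5)² = 125.
By the tangent–radius right angle, tangent length = √(|PO|² − r²) = √89.

√89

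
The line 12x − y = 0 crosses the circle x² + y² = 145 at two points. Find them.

Express y = 12x and substitute into the circle:
145x² − 145 = 0  ⟹  x² − 1 = 0
x = 1 or x = −1, giving (1, 12) and (−1, −12).

(−1, −12) and (1, 12)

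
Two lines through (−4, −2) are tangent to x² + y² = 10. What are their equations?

Let a tangent through (−4, −2) have slope m. Its distance from (0, 0) must equal √10:
[m·(4) − (2)]² = 10(m² + 1)
3m² − 8m − 3 = 0, so m = −1/3 or m = 3.
Through (−4, −2) these give x + 3y = −10 and 3x − y = −10.

x + 3y = −10 and 3x − y = −10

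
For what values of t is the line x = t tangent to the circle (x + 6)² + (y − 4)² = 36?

t = −12 or t = 0

Tangency holds when the distance from the centre (−6, 4) to the line equals the radius 6:
|1·(−6) + 0·4 − t| / √1 = 6
|t − (−6)| = 6, so t = 0 or t = −12.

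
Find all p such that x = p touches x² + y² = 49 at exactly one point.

p = −7 or p = 7

The line touches the circle iff its distance from (0, 0) is 7:
|1·0 + 0·0 − p| / √1 = 7
|p| = 7, so p = 7 or p = −7.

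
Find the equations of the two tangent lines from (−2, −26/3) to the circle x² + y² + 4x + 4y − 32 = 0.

x + 3y = −28 and x − 3y = 24

Write the tangent as mx − y + (−26/3 − m·(−2)) = 0 and set its distance from the centre to 2√10:
[m·(0) − (20/3)]² = 40(m² + 1)
9m² − 1 = 0, so m = −1/3 or m = 1/3.
Through (−2, −26/3) these give x + 3y = −28 and x − 3y = 24.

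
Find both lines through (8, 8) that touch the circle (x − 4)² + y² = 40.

3x + y = 32 and x − 3y = −16

A line y − (8) = m(x − (8)) is tangent when its distance from (4, 0) is 2√10:
(−4m − (−8))² = 40(m² + 1)
3m² + 8m − 3 = 0, so m = −3 or m = 1/3.
Through (8, 8) these give 3x + y = 32 and x − 3y = −16.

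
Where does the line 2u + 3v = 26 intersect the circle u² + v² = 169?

(−5, 12) and (13, 0)

From the line, v = (26 − 2u)/3. Substituting:
13u² − 104u − 845 = 0  ⟹  u² − 8u − 65 = 0
u = 13 or u = −5, giving (13, 0) and (−5, 12).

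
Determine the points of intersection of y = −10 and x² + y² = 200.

Express y = −10 and substitute into the circle:
x² − 100 = 0
x = 10 or x = −10, giving (10, −10) and (−10, −10).

(−10, −10) and (10, −10)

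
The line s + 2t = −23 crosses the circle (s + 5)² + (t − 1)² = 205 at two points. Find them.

Substitute t = (−23 − s)/2:
5s² + 90s − 95 = 0  ⟹  s² + 18s − 19 = 0
s = 1 or s = −19, giving (1, −12) and (−19, −2).

(−19, −2) and (1, −12)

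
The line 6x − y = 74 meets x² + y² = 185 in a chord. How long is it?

2√37

From the line, y = 6x − 74. Substituting:
37x² − 888x + 5291 = 0  ⟹  x² − 24x + 143 = 0
x = 13 or x = 11, giving (13, 4) and (11, −8).
|(13, 4) − (11, −8)| = √((2)² + (12)²) = 2√37.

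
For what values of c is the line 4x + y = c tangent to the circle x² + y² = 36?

For a tangent, require d(centre, line) = r = 6.
|4·0 + 1·0 − c| / √17 = 6
|c| = 6√17.

c = ±6√17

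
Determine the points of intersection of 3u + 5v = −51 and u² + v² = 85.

Substitute v = (−51 − 3u)/5:
34u² + 306u + 476 = 0  ⟹  u² + 9u + 14 = 0
u = −2 or u = −7, giving (−2, −9) and (−7, −6).

(−7, −6) and (−2, −9)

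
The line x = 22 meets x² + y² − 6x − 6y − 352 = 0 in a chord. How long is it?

The distance from (3, 3) to the line is 19, and r² = 370.
Chord = 2√(r² − d²) = 2·√(9) = 6.

6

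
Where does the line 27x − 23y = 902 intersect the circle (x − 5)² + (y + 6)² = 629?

From the line, y = (−902 + 27x)/23. Substituting:
1258x² − 46546x + 264180 = 0  ⟹  x² − 37x + 210 = 0
x = 30 or x = 7, giving (30, −4) and (7, −31).

(7, −31) and (30, −4)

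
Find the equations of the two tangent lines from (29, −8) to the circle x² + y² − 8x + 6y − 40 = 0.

Let a tangent through (29, −8) have slope m. Its distance from (4, −3) must equal √65:
(−25m − (5))² = 65(m² + 1)
56m² + 25m − 4 = 0, so m = 1/8 or m = −4/7.
Through (29, −8) these give x − 8y = 93 and 4x + 7y = 60.

x − 8y = 93 and 4x + 7y = 60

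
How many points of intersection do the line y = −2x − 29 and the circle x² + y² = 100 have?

0

Substituting the line into the circle gives 5x² + 116x + 741 = 0.
Δ = 13456 − 14820 = −1364.
No real roots: the line does not meet the circle.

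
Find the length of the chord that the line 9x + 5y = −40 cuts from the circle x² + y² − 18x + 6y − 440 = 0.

4√106

From the line, y = (−40 − 9x)/5. Substituting:
106x² − 10600 = 0  ⟹  x² − 100 = 0
x = 10 or x = −10, giving (10, −26) and (−10, 10).
Chord length = distance between (10, −26) and (−10, 10) = √1696 = 4√106.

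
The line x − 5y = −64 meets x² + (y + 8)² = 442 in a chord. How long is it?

Substitute y = (64 + x)/5:
26x² + 208x − 234 = 0  ⟹  x² + 8x − 9 = 0
x = 1 or x = −9, giving (1, 13) and (−9, 11).
|(1, 13) − (−9, 11)| = √((10)² + (2)²) = 2√26.

2√26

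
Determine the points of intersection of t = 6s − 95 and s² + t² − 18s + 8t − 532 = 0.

(11, −29) and (19, 19)

Express t = 6s − 95 and substitute into the circle:
37s² − 1110s + 7733 = 0  ⟹  s² − 30s + 209 = 0
s = 19 or s = 11, giving (19, 19) and (11, −29).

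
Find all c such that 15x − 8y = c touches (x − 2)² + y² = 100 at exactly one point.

The line touches the circle iff its distance from (2, 0) is 10:
|15·2 − 8·0 − c| / √289 = 10
|c − (30)| = 10·17, so c = 200 or c = −140.

c = −140 or c = 200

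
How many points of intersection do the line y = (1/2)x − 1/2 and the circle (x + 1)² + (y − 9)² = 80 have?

1

Centre (−1, 9), r² = 80. Distance² from centre to line = (−20)²/5 = 80.
Since d² = r², the line is tangent.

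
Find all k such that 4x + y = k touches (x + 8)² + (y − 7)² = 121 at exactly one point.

Tangency holds when the distance from the centre (−8, 7) to the line equals the radius 11:
|4·(−8) + 1·7 − k| / √17 = 11
|k − (−25)| = 11√17.

k = −25 ± 11√17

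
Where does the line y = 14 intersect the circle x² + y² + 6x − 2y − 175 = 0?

Express y = 14 and substitute into the circle:
x² + 6x − 7 = 0
x = 1 or x = −7, giving (1, 14) and (−7, 14).

(−7, 14) and (1, 14)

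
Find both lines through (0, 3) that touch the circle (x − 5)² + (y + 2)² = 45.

2x − y = −3 and x − 2y = −6

Let a tangent through (0, 3) have slope m. Its distance from (5, −2) must equal 3√5:
[m·(5) − (−5)]² = 45(m² + 1)
2m² − 5m + 2 = 0, so m = 2 or m = 1/2.
Through (0, 3) these give 2x − y = −3 and x − 2y = −6.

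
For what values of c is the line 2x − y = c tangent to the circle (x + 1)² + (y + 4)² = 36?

c = 2 ± 6√5

For a tangent, require d(centre, line) = r = 6.
|2·(−1) − 1·(−4) − c| / √5 = 6
|c − (2)| = 6√5.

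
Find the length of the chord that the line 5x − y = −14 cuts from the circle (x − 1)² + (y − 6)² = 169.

Express y = 5x + 14 and substitute into the circle:
26x² + 78x − 104 = 0  ⟹  x² + 3x − 4 = 0
x = 1 or x = −4, giving (1, 19) and (−4, −6).
Chord length = distance between (1, 19) and (−4, −6) = √650 = 5√26.

5√26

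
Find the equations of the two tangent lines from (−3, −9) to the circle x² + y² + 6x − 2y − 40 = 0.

x + y = −12 and x − y = 6

A line y − (−9) = m(x − (−3)) is tangent when its distance from (−3, 1) is 5√2:
[m·(0) − (10)]² = 50(m² + 1)
m² − 1 = 0, so m = −1 or m = 1.
Through (−3, −9) these give x + y = −12 and x − y = 6.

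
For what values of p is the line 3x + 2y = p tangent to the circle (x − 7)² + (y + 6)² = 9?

The line touches the circle iff its distance from (7, −6) is 3:
|3·7 + 2·(−6) − p| / √13 = 3
|p − (9)| = 3√13.

p = 9 ± 3√13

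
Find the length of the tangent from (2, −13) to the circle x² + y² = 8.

√165

The centre is (0, 0) and r = 2√2. The square of the distance from P to the centre is 4 + 169 = 173.
Power of the point: PT² = |PO|² − r² = 165, so PT = √165.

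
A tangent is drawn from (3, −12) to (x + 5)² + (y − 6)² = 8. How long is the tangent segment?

Centre (−5, 6), r² = 8. |PO|² = (8)² + (−18)² = 388.
The tangent meets the radius at right angles, so tangent² = |PO|² − r² = 388 − 8 = 380.

2√95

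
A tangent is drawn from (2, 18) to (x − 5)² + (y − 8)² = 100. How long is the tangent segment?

3

With centre O = (5, 8), |OP|² = 109 and r² = 100.
By the tangent–radius right angle, tangent length = √(|PO|² − r²) = √9 = 3.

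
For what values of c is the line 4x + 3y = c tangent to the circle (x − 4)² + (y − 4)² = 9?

c = 13 or c = 43

Tangency holds when the distance from the centre (4, 4) to the line equals the radius 3:
|4·4 + 3·4 − c| / √25 = 3
|c − (28)| = 3·5, so c = 43 or c = 13.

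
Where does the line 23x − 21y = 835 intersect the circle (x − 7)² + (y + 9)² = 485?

(8, −31) and (29, −8)

From the line, y = (−835 + 23x)/21. Substituting:
970x² − 35890x + 225040 = 0  ⟹  x² − 37x + 232 = 0
x = 29 or x = 8, giving (29, −8) and (8, −31).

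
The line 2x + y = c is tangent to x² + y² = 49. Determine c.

c = ±7√5

Tangency holds when the distance from the centre (0, 0) to the line equals the radius 7:
|2·0 + 1·0 − c| / √5 = 7
|c| = 7√5.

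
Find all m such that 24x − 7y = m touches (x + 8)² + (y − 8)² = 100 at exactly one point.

m = −498 or m = 2

For a tangent, require d(centre, line) = r = 10.
|24·(−8) − 7·8 − m| / √625 = 10
|m − (−248)| = 10·25, so m = 2 or m = −498.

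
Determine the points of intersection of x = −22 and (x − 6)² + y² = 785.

(−22, −1) and (−22, 1)

The line gives x = −22. Substituting into the circle:
y² − 1 = 0
y = 1 or y = −1, giving (−22, 1) and (−22, −1).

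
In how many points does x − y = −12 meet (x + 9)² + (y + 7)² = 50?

Substituting the line into the circle gives 2x² + 56x + 392 = 0.
Δ = 3136 − 3136 = 0.
A repeated root: the line is tangent.

1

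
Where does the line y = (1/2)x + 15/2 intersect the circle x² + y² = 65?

(−7, 4) and (1, 8)

Substitute y = (15 + x)/2:
5x² + 30x − 35 = 0  ⟹  x² + 6x − 7 = 0
x = 1 or x = −7, giving (1, 8) and (−7, 4).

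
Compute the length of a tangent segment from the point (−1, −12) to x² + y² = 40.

The centre is (0, 0) and r = 2√10. The square of the distance from P to the centre is 1 + 144 = 145.
The tangent meets the radius at right angles, so tangent² = |PO|² − r² = 145 − 40 = 105.

√105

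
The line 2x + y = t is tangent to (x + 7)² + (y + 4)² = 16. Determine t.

t = −18 ± 4√5

For a tangent, require d(centre, line) = r = 4.
|2·(−7) + 1·(−4) − t| / √5 = 4
|t − (−18)| = 4√5.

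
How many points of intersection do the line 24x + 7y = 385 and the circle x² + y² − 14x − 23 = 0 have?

Substituting the line into the circle gives 625x² − 19166x + 147098 = 0.
Δ = 367335556 − 367745000 = −409444.
No real roots: the line does not meet the circle.

0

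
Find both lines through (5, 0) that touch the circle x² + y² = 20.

Write the tangent as mx − y + (0 − m·(5)) = 0 and set its distance from the centre to 2√5:
[m·(−5) − (0)]² = 20(m² + 1)
m² − 4 = 0, so m = −2 or m = 2.
With m = −2: 2x + y = 10. With m = 2: 2x − y = 10.

2x + y = 10 and 2x − y = 10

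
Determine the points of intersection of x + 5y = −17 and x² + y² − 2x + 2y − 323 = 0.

(−17, 0) and (18, −7)

From the line, y = (−17 − x)/5. Substituting:
26x² − 26x − 7956 = 0  ⟹  x² − x − 306 = 0
x = 18 or x = −17, giving (18, −7) and (−17, 0).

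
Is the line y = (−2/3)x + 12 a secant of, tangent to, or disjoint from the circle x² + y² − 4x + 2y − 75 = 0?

disjoint

Substituting the line into the circle gives 13x² − 192x + 837 = 0.
Δ = 36864 − 43524 = −6660.
No real roots: the line does not meet the circle.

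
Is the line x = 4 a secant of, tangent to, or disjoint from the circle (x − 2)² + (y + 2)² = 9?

Centre (2, −2), r² = 9. Distance² from centre to line = (−2)² = 4.
Since d² < r², the line cuts the circle twice.

secant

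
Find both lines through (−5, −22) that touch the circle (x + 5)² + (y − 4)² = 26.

5x + y = −47 and 5x − y = −3

Write the tangent as mx − y + (−22 − m·(−5)) = 0 and set its distance from the centre to √26:
(0m − (26))² = 26(m² + 1)
m² − 25 = 0, so m = −5 or m = 5.
Through (−5, −22) these give 5x + y = −47 and 5x − y = −3.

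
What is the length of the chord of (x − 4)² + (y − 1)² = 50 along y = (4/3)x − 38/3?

10

The distance from (4, 1) to the line is 25/√25, and r² = 50.
Half the chord is √(r² − d²) = √(25), so the full chord is 10.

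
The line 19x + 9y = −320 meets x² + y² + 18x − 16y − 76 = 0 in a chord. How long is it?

The distance from (−9, 8) to the line is 221/√442, and r² = 221.
Half the chord is √(r² − d²) = √(221/2), so the full chord is √442.

√442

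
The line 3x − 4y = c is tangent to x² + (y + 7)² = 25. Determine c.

c = 3 or c = 53

For a tangent, require d(centre, line) = r = 5.
|3·0 − 4·(−7) − c| / √25 = 5
|c − (28)| = 5·5, so c = 53 or c = 3.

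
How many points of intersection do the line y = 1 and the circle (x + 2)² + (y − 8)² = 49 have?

Substituting the line into the circle gives x² + 4x + 4 = 0.
Δ = 16 − 16 = 0.
A repeated root: the line is tangent.

1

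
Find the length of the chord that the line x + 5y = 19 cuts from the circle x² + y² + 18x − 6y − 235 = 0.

Centre (−9, 3), r² = 325. Perpendicular distance d from centre to line = |−13| / √26 = 13/√26.
Half the chord is √(r² − d²) = √(637/2), so the full chord is 7√26.

7√26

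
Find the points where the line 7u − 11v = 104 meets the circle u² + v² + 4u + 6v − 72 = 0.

Express v = (−104 + 7u)/11 and substitute into the circle:
170u² − 510u − 4760 = 0  ⟹  u² − 3u − 28 = 0
u = 7 or u = −4, giving (7, −5) and (−4, −12).

(−4, −12) and (7, −5)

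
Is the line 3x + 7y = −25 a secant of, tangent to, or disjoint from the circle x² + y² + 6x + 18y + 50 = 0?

secant

Substituting the line into the circle gives 58x² + 66x − 75 = 0.
Discriminant = (66)² − 4·58·(−75) = 21756 > 0.
Two real roots: the line is a secant.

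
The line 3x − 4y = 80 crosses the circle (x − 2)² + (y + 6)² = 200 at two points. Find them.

(0, −20) and (16, −8)

Substitute y = (−80 + 3x)/4:
25x² − 400x = 0  ⟹  x² − 16x = 0
x = 16 or x = 0, giving (16, −8) and (0, −20).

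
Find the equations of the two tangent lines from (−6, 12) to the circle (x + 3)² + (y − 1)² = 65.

7x − 4y = −90 and 4x + 7y = 60

A line y − (12) = m(x − (−6)) is tangent when its distance from (−3, 1) is √65:
[m·(3) − (−11)]² = 65(m² + 1)
28m² − 33m − 28 = 0, so m = 7/4 or m = −4/7.
Through (−6, 12) these give 7x − 4y = −90 and 4x + 7y = 60.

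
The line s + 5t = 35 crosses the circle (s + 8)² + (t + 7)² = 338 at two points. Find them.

From the line, t = (35 − s)/5. Substituting:
26s² + 260s − 1950 = 0  ⟹  s² + 10s − 75 = 0
s = 5 or s = −15, giving (5, 6) and (−15, 10).

(−15, 10) and (5, 6)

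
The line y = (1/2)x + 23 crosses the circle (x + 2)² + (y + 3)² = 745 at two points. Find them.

(−26, 10) and (2, 24)

From the line, y = (46 + x)/2. Substituting:
5x² + 120x − 260 = 0  ⟹  x² + 24x − 52 = 0
x = 2 or x = −26, giving (2, 24) and (−26, 10).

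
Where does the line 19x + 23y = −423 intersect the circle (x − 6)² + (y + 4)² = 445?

(−15, −6) and (8, −25)

Express y = (−423 − 19x)/23 and substitute into the circle:
890x² + 6230x − 106800 = 0  ⟹  x² + 7x − 120 = 0
x = 8 or x = −15, giving (8, −25) and (−15, −6).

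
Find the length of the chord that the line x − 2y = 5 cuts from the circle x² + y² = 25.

Centre (0, 0), r² = 25. Perpendicular distance d from centre to line = |−5| / √5 = 5/√5.
Half the chord is √(r² − d²) = √(20), so the full chord is 4√5.

4√5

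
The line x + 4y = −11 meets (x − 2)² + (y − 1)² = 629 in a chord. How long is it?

Express y = (−11 − x)/4 and substitute into the circle:
17x² − 34x − 9775 = 0  ⟹  x² − 2x − 575 = 0
x = 25 or x = −23, giving (25, −9) and (−23, 3).
|(25, −9) − (−23, 3)| = √((48)² + (−12)²) = 12√17.

12√17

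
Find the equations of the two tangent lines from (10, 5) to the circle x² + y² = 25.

4x − 3y = 25 and y = 5

A line y − (5) = m(x − (10)) is tangent when its distance from (0, 0) is 5:
(−10m − (−5))² = 25(m² + 1)
3m² − 4m = 0, so m = 4/3 or m = 0.
Through (10, 5) these give 4x − 3y = 25 and y = 5.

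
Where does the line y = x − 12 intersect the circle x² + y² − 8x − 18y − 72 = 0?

Express y = x − 12 and substitute into the circle:
2x² − 50x + 288 = 0  ⟹  x² − 25x + 144 = 0
x = 16 or x = 9, giving (16, 4) and (9, −3).

(9, −3) and (16, 4)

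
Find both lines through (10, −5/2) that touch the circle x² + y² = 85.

A line y − (−5/2) = m(x − (10)) is tangent when its distance from (0, 0) is √85:
(−10m − (5/2))² = 85(m² + 1)
12m² + 40m − 63 = 0, so m = −9/2 or m = 7/6.
With m = −9/2: 9x + 2y = 85. With m = 7/6: 7x − 6y = 85.

9x + 2y = 85 and 7x − 6y = 85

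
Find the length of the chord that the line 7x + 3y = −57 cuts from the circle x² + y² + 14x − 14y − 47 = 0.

3√58

Centre (−7, 7), r² = 145. Perpendicular distance d from centre to line = |29| / √58 = 29/√58.
Chord = 2√(r² − d²) = 2·√(261/2) = 3√58.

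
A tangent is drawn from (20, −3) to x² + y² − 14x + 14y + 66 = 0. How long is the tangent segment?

3√17

The centre is (7, −7) and r = 4√2. The square of the distance from P to the centre is 169 + 16 = 185.
By the tangent–radius right angle, tangent length = √(|PO|² − r²) = √153 = 3√17.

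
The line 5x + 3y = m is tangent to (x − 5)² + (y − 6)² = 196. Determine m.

Tangency holds when the distance from the centre (5, 6) to the line equals the radius 14:
|5·5 + 3·6 − m| / √34 = 14
|m − (43)| = 14√34.

m = 43 ± 14√34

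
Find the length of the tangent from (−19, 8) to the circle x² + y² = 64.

19

Centre (0, 0), r² = 64. |PO|² = (−19)² + (8)² = 425.
Power of the point: PT² = |PO|² − r² = 361, so PT = 19.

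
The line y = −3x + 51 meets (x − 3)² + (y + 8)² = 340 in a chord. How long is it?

Substitute y = −3x + 51:
10x² − 360x + 3150 = 0  ⟹  x² − 36x + 315 = 0
x = 21 or x = 15, giving (21, −12) and (15, 6).
|(21, −12) − (15, 6)| = √((6)² + (−18)²) = 6√10.

6√10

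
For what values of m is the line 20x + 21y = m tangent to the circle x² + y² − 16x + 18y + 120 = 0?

For a tangent, require d(centre, line) = r = 5.
|20·8 + 21·(−9) − m| / √841 = 5
|m − (−29)| = 5·29, so m = 116 or m = −174.

m = −174 or m = 116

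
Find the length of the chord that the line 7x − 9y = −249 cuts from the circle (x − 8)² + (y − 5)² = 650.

2√130

From the line, y = (249 + 7x)/9. Substituting:
130x² + 1560x − 5850 = 0  ⟹  x² + 12x − 45 = 0
x = 3 or x = −15, giving (3, 30) and (−15, 16).
Chord length = distance between (3, 30) and (−15, 16) = √520 = 2√130.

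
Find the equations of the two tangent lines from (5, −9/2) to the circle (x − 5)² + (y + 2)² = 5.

Write the tangent as mx − y + (−9/2 − m·(5)) = 0 and set its distance from the centre to √5:
(0m − (5/2))² = 5(m² + 1)
4m² − 1 = 0, so m = −1/2 or m = 1/2.
Through (5, −9/2) these give x + 2y = −4 and x − 2y = 14.

x + 2y = −4 and x − 2y = 14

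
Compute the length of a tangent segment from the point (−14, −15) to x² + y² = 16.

9√5

Centre (0, 0), r² = 16. |PO|² = (−14)² + (−15)² = 421.
Power of the point: PT² = |PO|² − r² = 405, so PT = 9√5.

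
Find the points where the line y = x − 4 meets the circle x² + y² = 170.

Express y = x − 4 and substitute into the circle:
2x² − 8x − 154 = 0  ⟹  x² − 4x − 77 = 0
x = 11 or x = −7, giving (11, 7) and (−7, −11).

(−7, −11) and (11, 7)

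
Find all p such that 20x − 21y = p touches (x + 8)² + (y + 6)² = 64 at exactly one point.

For a tangent, require d(centre, line) = r = 8.
|20·(−8) − 21·(−6) − p| / √841 = 8
|p − (−34)| = 8·29, so p = 198 or p = −266.

p = −266 or p = 198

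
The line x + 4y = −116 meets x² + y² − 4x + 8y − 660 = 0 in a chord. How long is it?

4√17

Centre (2, −4), r² = 680. Perpendicular distance d from centre to line = |102| / √17 = 102/√17.
Chord = 2√(r² − d²) = 2·√(68) = 4√17.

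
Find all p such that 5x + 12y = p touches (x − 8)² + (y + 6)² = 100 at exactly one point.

Tangency holds when the distance from the centre (8, −6) to the line equals the radius 10:
|5·8 + 12·(−6) − p| / √169 = 10
|p − (−32)| = 10·13, so p = 98 or p = −162.

p = −162 or p = 98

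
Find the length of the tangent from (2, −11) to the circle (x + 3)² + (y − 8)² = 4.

With centre O = (−3, 8), |OP|² = 386 and r² = 4.
By the tangent–radius right angle, tangent length = √(|PO|² − r²) = √382.

√382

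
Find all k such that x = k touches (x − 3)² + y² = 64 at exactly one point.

Tangency holds when the distance from the centre (3, 0) to the line equals the radius 8:
|1·3 + 0·0 − k| / √1 = 8
|k − (3)| = 8, so k = 11 or k = −5.

k = −5 or k = 11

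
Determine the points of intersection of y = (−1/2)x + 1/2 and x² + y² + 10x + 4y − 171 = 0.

Substitute y = (1 − x)/2:
5x² + 30x − 675 = 0  ⟹  x² + 6x − 135 = 0
x = 9 or x = −15, giving (9, −4) and (−15, 8).

(−15, 8) and (9, −4)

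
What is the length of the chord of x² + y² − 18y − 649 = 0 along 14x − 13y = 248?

The distance from (0, 9) to the line is 365/√365, and r² = 730.
Half the chord is √(r² − d²) = √(365), so the full chord is 2√365.

2√365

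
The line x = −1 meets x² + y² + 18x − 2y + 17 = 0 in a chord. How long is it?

Centre (−9, 1), r² = 65. Perpendicular distance d from centre to line = |−8| / √1 = 8.
Half the chord is √(r² − d²) = √(1), so the full chord is 2.

2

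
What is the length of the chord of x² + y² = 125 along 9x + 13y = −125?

Express y = (−125 − 9x)/13 and substitute into the circle:
250x² + 2250x − 5500 = 0  ⟹  x² + 9x − 22 = 0
x = 2 or x = −11, giving (2, −11) and (−11, −2).
Chord length = distance between (2, −11) and (−11, −2) = √250 = 5√10.

5√10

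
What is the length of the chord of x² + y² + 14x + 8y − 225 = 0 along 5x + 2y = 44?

2√29

Centre (−7, −4), r² = 290. Perpendicular distance d from centre to line = |−87| / √29 = 87/√29.
Half the chord is √(r² − d²) = √(29), so the full chord is 2√29.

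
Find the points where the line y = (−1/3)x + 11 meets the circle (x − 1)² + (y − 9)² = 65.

(−6, 13) and (9, 8)

Express y = (33 − x)/3 and substitute into the circle:
10x² − 30x − 540 = 0  ⟹  x² − 3x − 54 = 0
x = 9 or x = −6, giving (9, 8) and (−6, 13).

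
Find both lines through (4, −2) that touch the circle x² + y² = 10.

3x + y = 10 and x − 3y = 10

Write the tangent as mx − y + (−2 − m·(4)) = 0 and set its distance from the centre to √10:
[m·(−4) − (2)]² = 10(m² + 1)
3m² + 8m − 3 = 0, so m = −3 or m = 1/3.
Through (4, −2) these give 3x + y = 10 and x − 3y = 10.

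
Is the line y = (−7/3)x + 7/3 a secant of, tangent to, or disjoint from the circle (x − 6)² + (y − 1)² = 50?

secant

d² = (7·6 + 3·1 − (7))²/58 = 722/29; r² = 50.
Since d² < r², the line cuts the circle twice.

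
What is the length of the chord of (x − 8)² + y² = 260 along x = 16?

The distance from (8, 0) to the line is 8, and r² = 260.
Half the chord is √(r² − d²) = √(196), so the full chord is 28.

28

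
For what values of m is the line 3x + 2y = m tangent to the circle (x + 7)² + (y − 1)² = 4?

m = −19 ± 2√13

The line touches the circle iff its distance from (−7, 1) is 2:
|3·(−7) + 2·1 − m| / √13 = 2
|m − (−19)| = 2√13.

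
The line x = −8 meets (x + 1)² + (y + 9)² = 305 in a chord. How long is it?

32

Centre (−1, −9), r² = 305. Perpendicular distance d from centre to line = |7| / √1 = 7.
Half the chord is √(r² − d²) = √(256), so the full chord is 32.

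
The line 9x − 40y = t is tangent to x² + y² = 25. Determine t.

t = −205 or t = 205

The line touches the circle iff its distance from (0, 0) is 5:
|9·0 − 40·0 − t| / √1681 = 5
|t| = 5·41, so t = 205 or t = −205.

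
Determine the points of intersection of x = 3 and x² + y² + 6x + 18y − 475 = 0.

The line gives x = 3. Substituting into the circle:
y² + 18y − 448 = 0
y = 14 or y = −32, giving (3, 14) and (3, −32).

(3, −32) and (3, 14)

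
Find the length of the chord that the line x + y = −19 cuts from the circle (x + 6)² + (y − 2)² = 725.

Substitute y = −x − 19:
2x² + 54x − 248 = 0  ⟹  x² + 27x − 124 = 0
x = 4 or x = −31, giving (4, −23) and (−31, 12).
|(4, −23) − (−31, 12)| = √((35)² + (−35)²) = 35√2.

35√2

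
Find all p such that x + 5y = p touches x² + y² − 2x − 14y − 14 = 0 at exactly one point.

The line touches the circle iff its distance from (1, 7) is 8:
|1·1 + 5·7 − p| / √26 = 8
|p − (36)| = 8√26.

p = 36 ± 8√26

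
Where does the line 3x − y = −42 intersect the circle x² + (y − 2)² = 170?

From the line, y = 3x + 42. Substituting:
10x² + 240x + 1430 = 0  ⟹  x² + 24x + 143 = 0
x = −11 or x = −13, giving (−11, 9) and (−13, 3).

(−13, 3) and (−11, 9)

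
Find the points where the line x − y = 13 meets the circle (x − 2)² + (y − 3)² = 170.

Substitute y = x − 13:
2x² − 36x + 90 = 0  ⟹  x² − 18x + 45 = 0
x = 15 or x = 3, giving (15, 2) and (3, −10).

(3, −10) and (15, 2)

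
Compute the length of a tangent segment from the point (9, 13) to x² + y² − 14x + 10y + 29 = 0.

The centre is (7, −5) and r = 3√5. The square of the distance from P to the centre is 4 + 324 = 328.
By the tangent–radius right angle, tangent length = √(|PO|² − r²) = √283.

√283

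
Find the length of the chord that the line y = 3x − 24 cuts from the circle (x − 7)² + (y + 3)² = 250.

10√10

The distance from (7, −3) to the line is 0/√10, and r² = 250.
Chord = 2√(r² − d²) = 2·√(250) = 10√10.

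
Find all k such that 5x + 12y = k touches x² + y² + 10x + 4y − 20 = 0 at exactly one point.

Tangency holds when the distance from the centre (−5, −2) to the line equals the radius 7:
|5·(−5) + 12·(−2) − k| / √169 = 7
|k − (−49)| = 7·13, so k = 42 or k = −140.

k = −140 or k = 42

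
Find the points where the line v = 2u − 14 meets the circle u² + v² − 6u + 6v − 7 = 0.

(3, −8) and (7, 0)

From the line, v = 2u − 14. Substituting:
5u² − 50u + 105 = 0  ⟹  u² − 10u + 21 = 0
u = 7 or u = 3, giving (7, 0) and (3, −8).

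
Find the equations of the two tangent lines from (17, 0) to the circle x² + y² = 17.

Write the tangent as mx − y + (0 − m·(17)) = 0 and set its distance from the centre to √17:
(−17m − (0))² = 17(m² + 1)
16m² − 1 = 0, so m = −1/4 or m = 1/4.
With m = −1/4: x + 4y = 17. With m = 1/4: x − 4y = 17.

x + 4y = 17 and x − 4y = 17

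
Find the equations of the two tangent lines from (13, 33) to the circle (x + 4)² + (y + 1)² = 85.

Let a tangent through (13, 33) have slope m. Its distance from (−4, −1) must equal √85:
(−17m − (−34))² = 85(m² + 1)
12m² − 68m + 63 = 0, so m = 9/2 or m = 7/6.
Through (13, 33) these give 9x − 2y = 51 and 7x − 6y = −107.

9x − 2y = 51 and 7x − 6y = −107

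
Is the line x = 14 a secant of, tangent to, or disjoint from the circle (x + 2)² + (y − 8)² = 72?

d² = (1·(−2) + 0·8 − (14))² = 256; r² = 72.
Since d² > r², the line lies outside the circle.

disjoint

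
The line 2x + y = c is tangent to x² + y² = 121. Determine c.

c = ±11√5

For a tangent, require d(centre, line) = r = 11.
|2·0 + 1·0 − c| / √5 = 11
|c| = 11√5.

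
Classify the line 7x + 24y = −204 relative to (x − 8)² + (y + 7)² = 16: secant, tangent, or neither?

Substituting the line into the circle gives 625x² − 8712x + 28944 = 0.
Discriminant = (−8712)² − 4·625·(28944) = 3538944 > 0.
Two real roots: the line is a secant.

secant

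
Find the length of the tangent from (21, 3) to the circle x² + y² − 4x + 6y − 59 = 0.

5√13

With centre O = (2, −3), |OP|² = 397 and r² = 72.
By the tangent–radius right angle, tangent length = √(|PO|² − r²) = √325 = 5√13.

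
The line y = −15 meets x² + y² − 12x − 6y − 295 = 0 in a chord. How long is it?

8

Substitute y = −15:
x² − 12x + 20 = 0
x = 10 or x = 2, giving (10, −15) and (2, −15).
|(10, −15) − (2, −15)| = √((8)² + (0)²) = 8.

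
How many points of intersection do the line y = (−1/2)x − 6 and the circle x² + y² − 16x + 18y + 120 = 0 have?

Substituting the line into the circle gives 5x² − 76x + 192 = 0.
Δ = 5776 − 3840 = 1936.
Two real roots: the line is a secant.

2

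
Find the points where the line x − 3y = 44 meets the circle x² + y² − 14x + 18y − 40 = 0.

(−4, −16) and (20, −8)

Express y = (−44 + x)/3 and substitute into the circle:
10x² − 160x − 800 = 0  ⟹  x² − 16x − 80 = 0
x = 20 or x = −4, giving (20, −8) and (−4, −16).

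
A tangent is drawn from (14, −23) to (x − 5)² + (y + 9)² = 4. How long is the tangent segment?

With centre O = (5, −9), |OP|² = 277 and r² = 4.
Power of the point: PT² = |PO|² − r² = 273, so PT = √273.

√273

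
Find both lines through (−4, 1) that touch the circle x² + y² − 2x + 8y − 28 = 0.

Write the tangent as mx − y + (1 − m·(−4)) = 0 and set its distance from the centre to 3√5:
(5m − (−5))² = 45(m² + 1)
2m² − 5m + 2 = 0, so m = 2 or m = 1/2.
With m = 2: 2x − y = −9. With m = 1/2: x − 2y = −6.

2x − y = −9 and x − 2y = −6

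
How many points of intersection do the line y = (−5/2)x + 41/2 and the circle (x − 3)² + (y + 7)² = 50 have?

0

Substituting the line into the circle gives 29x² − 574x + 2861 = 0.
Δ = 329476 − 331876 = −2400.
No real roots: the line does not meet the circle.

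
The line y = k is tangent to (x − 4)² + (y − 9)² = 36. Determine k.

k = 3 or k = 15

For a tangent, require d(centre, line) = r = 6.
|0·4 + 1·9 − k| / √1 = 6
|k − (9)| = 6, so k = 15 or k = 3.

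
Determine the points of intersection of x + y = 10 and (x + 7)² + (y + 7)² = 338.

Express y = −x + 10 and substitute into the circle:
2x² − 20x = 0  ⟹  x² − 10x = 0
x = 10 or x = 0, giving (10, 0) and (0, 10).

(0, 10) and (10, 0)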